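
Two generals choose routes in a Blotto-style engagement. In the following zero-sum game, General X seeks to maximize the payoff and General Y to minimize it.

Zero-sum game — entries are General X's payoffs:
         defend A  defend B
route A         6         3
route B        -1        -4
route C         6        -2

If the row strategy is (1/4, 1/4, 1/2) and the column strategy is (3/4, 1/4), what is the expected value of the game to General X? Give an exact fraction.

Against (3/4, 1/4), each row's expected payoff is route A: 21/4; route B: -7/4; route C: 4.
Taking the (1/4, 1/4, 1/2)-weighted average: (1/4)·(21/4) + (1/4)·(-7/4) + (1/2)·(4) = 23/8.

23/8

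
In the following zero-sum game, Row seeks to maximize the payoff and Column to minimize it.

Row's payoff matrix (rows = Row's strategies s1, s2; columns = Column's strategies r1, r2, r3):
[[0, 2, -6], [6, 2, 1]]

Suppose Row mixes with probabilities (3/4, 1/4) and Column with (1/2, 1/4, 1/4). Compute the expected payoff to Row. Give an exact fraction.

3/16

Against (1/2, 1/4, 1/4), each row's expected payoff is s1: -1; s2: 15/4.
Taking the (3/4, 1/4)-weighted average: (3/4)·(-1) + (1/4)·(15/4) = 3/16.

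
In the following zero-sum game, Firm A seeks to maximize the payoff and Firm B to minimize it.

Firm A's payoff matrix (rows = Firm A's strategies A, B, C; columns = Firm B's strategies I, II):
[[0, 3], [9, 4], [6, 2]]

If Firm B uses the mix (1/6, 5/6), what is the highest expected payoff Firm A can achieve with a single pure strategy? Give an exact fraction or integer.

A: (0)·(1/6) + (3)·(5/6) = 5/2.
B: (9)·(1/6) + (4)·(5/6) = 29/6.
C: (6)·(1/6) + (2)·(5/6) = 8/3.
The best pure response is B with expected payoff 29/6.

29/6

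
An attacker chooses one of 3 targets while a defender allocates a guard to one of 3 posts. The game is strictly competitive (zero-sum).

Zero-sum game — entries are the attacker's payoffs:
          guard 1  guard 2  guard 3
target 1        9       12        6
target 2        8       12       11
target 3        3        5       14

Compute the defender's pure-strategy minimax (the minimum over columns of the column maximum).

9

The worst case (largest entry) in each column is guard 1: 9, guard 2: 12, guard 3: 14.
The best (smallest) of these is 9.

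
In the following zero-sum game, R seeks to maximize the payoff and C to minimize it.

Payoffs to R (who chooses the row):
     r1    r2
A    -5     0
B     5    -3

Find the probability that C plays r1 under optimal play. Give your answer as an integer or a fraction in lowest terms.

Row minima are -5 and -3, so R's maximin is -3; column maxima are 5 and 0, so C's minimax is 0. These differ, so the equilibrium is in mixed strategies.
Let C play r1 with probability q. R is indifferent when −5q = 5q − 3(1−q), giving q = 3/13.

3/13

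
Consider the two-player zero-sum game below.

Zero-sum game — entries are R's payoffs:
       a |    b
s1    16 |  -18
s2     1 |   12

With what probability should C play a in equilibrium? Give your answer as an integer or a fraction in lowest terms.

2/3

Row minima are -18 and 1, so R's maximin is 1; column maxima are 16 and 12, so C's minimax is 12. These differ, so the equilibrium is in mixed strategies.
Let C play a with probability q. R is indifferent when 16q − 18(1−q) = q + 12(1−q), giving q = 2/3.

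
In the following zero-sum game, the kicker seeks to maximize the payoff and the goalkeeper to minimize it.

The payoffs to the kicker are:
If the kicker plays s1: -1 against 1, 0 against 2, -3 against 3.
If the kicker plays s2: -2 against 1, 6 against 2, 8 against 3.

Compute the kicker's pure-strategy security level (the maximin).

-2

The worst-case payoff for each row is s1: -3, s2: -2.
The best of these is -2.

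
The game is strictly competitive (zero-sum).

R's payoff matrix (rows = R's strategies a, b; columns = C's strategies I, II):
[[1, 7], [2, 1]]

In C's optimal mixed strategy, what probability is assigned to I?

Row minima are 1 and 1, so R's maximin is 1; column maxima are 2 and 7, so C's minimax is 2. These differ, so the equilibrium is in mixed strategies.
Let C play I with probability q. R is indifferent when q + 7(1−q) = 2q + (1−q), giving q = 6/7.

6/7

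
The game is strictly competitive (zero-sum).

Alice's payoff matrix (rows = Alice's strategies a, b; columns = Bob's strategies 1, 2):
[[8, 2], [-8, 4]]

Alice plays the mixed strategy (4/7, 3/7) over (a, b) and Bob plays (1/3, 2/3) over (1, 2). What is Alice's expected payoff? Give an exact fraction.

Against (1/3, 2/3), each row's expected payoff is a: 4; b: 0.
Taking the (4/7, 3/7)-weighted average: (4/7)·(4) + (3/7)·(0) = 16/7.

16/7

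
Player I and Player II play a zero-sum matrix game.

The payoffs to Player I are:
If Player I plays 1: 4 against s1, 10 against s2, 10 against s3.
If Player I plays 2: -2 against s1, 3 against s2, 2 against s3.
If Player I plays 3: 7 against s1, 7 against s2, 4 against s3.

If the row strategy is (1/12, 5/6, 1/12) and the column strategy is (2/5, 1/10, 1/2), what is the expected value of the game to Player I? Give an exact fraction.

181/120

Against (2/5, 1/10, 1/2), each row's expected payoff is 1: 38/5; 2: 1/2; 3: 11/2.
Taking the (1/12, 5/6, 1/12)-weighted average: (1/12)·(38/5) + (5/6)·(1/2) + (1/12)·(11/2) = 181/120.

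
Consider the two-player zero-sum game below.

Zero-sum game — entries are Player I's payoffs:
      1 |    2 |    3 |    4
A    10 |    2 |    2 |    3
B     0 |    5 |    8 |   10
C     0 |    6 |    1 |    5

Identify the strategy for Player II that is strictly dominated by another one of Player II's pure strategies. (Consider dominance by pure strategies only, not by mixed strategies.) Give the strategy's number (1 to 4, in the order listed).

4

Player II prefers columns that give Player I less. Compare 4 with 3: 2 < 3, 8 < 10, 1 < 5.
So 3 strictly dominates 4 for Player II; 4 is strictly dominated.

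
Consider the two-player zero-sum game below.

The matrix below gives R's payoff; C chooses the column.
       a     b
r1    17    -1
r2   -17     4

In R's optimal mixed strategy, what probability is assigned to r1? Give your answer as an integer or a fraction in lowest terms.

Row minima are -1 and -17, so R's maximin is -1; column maxima are 17 and 4, so C's minimax is 4. These differ, so the equilibrium is in mixed strategies.
Let R play r1 with probability p. C is indifferent when 17p − 17(1−p) = −p + 4(1−p), giving p = 7/13.

7/13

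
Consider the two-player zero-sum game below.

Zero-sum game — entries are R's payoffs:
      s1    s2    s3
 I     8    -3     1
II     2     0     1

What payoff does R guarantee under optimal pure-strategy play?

Row minima: -3, 0 → R's maximin is 0.
Column maxima: 8, 0, 1 → C's minimax is 0.
They coincide at (II, s2), so the value is 0.

0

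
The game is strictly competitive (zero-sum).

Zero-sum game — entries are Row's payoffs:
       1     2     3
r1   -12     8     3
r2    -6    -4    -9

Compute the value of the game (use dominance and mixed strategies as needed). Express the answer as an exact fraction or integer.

-7

Column 2 is strictly dominated by 3 for Column (it gives Row more in every row).
The remaining 2×2 game on (r1, r2) × (1, 3) has no saddle point. Let Row play r1 with probability p; indifference gives −12p − 6(1−p) = 3p − 9(1−p), so p = 1/6.
Similarly Column's optimal q on 1 is 2/3, and the value is -12·(2/3) + (3)·(1/3) = -7.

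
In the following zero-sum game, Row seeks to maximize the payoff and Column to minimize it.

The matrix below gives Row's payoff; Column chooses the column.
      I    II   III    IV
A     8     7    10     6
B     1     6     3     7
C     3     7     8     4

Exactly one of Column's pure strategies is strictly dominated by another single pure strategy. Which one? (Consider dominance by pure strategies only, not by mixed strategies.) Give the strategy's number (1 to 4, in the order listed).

Column prefers columns that give Row less. Compare III with I: 8 < 10, 1 < 3, 3 < 8.
So I strictly dominates III for Column; III is strictly dominated.

3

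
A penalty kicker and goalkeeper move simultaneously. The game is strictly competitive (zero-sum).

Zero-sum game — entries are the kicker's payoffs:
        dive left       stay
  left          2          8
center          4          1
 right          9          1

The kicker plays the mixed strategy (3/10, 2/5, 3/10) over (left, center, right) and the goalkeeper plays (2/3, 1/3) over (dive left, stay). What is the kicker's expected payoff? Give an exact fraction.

43/10

Against (2/3, 1/3), each row's expected payoff is left: 4; center: 3; right: 19/3.
Taking the (3/10, 2/5, 3/10)-weighted average: (3/10)·(4) + (2/5)·(3) + (3/10)·(19/3) = 43/10.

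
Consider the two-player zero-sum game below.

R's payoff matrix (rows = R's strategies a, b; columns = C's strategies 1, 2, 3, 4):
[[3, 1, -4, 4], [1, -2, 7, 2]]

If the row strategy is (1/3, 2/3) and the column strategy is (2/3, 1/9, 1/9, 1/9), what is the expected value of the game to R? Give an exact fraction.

Against (2/3, 1/9, 1/9, 1/9), each row's expected payoff is a: 19/9; b: 13/9.
Taking the (1/3, 2/3)-weighted average: (1/3)·(19/9) + (2/3)·(13/9) = 5/3.

5/3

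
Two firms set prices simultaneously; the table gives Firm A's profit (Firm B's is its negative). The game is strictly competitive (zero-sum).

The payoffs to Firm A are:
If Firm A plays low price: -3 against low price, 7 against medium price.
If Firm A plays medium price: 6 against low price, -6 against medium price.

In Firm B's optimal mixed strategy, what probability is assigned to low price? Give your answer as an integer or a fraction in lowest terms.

Row minima are -3 and -6, so Firm A's maximin is -3; column maxima are 6 and 7, so Firm B's minimax is 6. These differ, so the equilibrium is in mixed strategies.
Let Firm B play low price with probability q. Firm A is indifferent when −3q + 7(1−q) = 6q − 6(1−q), giving q = 13/22.

13/22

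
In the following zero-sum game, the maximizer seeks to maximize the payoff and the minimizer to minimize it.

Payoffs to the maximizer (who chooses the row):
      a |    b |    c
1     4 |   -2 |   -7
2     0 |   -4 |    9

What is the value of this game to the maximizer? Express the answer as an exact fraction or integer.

-23/9

Column a is strictly dominated by b for the minimizer (it gives the maximizer more in every row).
The remaining 2×2 game on (1, 2) × (b, c) has no saddle point. Let the maximizer play 1 with probability p; indifference gives −2p − 4(1−p) = −7p + 9(1−p), so p = 13/18.
Similarly the minimizer's optimal q on b is 8/9, and the value is -2·(8/9) + (-7)·(1/9) = -23/9.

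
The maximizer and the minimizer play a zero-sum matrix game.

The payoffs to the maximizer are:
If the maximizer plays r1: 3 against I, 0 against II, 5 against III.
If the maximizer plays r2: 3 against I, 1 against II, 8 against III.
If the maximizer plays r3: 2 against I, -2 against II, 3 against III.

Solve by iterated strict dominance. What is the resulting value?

Column III is strictly dominated by I for the minimizer (3<5, 3<8, 2<3); eliminate III.
Column I is strictly dominated by II for the minimizer (0<3, 1<3, -2<2); eliminate I.
Row r3 is strictly dominated by row r1 (0>-2); eliminate r3.
Row r1 is strictly dominated by row r2 (1>0); eliminate r1.
Only (r2, II) remains, with payoff 1.

1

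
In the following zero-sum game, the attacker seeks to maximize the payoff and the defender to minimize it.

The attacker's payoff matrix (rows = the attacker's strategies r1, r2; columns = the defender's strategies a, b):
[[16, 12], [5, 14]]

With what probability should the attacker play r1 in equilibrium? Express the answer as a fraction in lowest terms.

Row minima are 12 and 5, so the attacker's maximin is 12; column maxima are 16 and 14, so the defender's minimax is 14. These differ, so the equilibrium is in mixed strategies.
Let the attacker play r1 with probability p. The defender is indifferent when 16p + 5(1−p) = 12p + 14(1−p), giving p = 9/13.

9/13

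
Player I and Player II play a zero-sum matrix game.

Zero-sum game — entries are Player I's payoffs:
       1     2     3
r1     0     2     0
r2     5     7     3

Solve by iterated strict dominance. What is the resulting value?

Row r1 is strictly dominated by row r2 (5>0, 7>2, 3>0); eliminate r1.
Column 1 is strictly dominated by 3 for Player II (3<5); eliminate 1.
Column 2 is strictly dominated by 3 for Player II (3<7); eliminate 2.
Only (r2, 3) remains, with payoff 3.

3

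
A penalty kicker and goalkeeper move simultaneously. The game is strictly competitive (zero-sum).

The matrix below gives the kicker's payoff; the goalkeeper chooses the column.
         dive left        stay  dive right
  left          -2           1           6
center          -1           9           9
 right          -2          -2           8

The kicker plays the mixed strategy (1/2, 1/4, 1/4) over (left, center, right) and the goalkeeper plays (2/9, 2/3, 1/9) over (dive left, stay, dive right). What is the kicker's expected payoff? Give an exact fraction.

23/12

Against (2/9, 2/3, 1/9), each row's expected payoff is left: 8/9; center: 61/9; right: -8/9.
Taking the (1/2, 1/4, 1/4)-weighted average: (1/2)·(8/9) + (1/4)·(61/9) + (1/4)·(-8/9) = 23/12.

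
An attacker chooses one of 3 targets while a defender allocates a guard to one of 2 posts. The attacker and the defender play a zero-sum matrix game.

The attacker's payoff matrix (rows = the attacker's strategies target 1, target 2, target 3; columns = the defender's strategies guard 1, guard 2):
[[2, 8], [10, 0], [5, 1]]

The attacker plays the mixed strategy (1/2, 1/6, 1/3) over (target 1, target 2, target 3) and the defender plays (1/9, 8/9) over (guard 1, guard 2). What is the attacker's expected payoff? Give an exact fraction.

Against (1/9, 8/9), each row's expected payoff is target 1: 22/3; target 2: 10/9; target 3: 13/9.
Taking the (1/2, 1/6, 1/3)-weighted average: (1/2)·(22/3) + (1/6)·(10/9) + (1/3)·(13/9) = 13/3.

13/3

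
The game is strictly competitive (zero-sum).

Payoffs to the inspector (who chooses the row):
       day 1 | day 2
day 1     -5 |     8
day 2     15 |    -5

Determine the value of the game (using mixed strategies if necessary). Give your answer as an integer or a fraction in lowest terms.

Row minima are -5 and -5, so the inspector's maximin is -5; column maxima are 15 and 8, so the inspectee's minimax is 8. These differ, so the equilibrium is in mixed strategies.
Let the inspector play day 1 with probability p. The inspectee is indifferent when −5p + 15(1−p) = 8p − 5(1−p), giving p = 20/33.
Let the inspectee play day 1 with probability q. The inspector is indifferent when −5q + 8(1−q) = 15q − 5(1−q), giving q = 13/33.
The value is -5·(13/33) + (8)·(20/33) = 95/33.

95/33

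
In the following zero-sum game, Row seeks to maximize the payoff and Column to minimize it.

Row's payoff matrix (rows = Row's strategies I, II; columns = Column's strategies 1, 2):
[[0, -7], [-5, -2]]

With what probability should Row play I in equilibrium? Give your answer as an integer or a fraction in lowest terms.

3/10

Row minima are -7 and -5, so Row's maximin is -5; column maxima are 0 and -2, so Column's minimax is -2. These differ, so the equilibrium is in mixed strategies.
Let Row play I with probability p. Column is indifferent when −5(1−p) = −7p − 2(1−p), giving p = 3/10.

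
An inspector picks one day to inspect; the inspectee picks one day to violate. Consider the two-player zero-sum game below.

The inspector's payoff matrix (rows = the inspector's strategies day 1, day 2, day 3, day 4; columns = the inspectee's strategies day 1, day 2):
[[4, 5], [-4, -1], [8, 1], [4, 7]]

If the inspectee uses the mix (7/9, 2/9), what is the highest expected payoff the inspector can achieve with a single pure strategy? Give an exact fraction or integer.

day 1: (4)·(7/9) + (5)·(2/9) = 38/9.
day 2: (-4)·(7/9) + (-1)·(2/9) = -10/3.
day 3: (8)·(7/9) + (1)·(2/9) = 58/9.
day 4: (4)·(7/9) + (7)·(2/9) = 14/3.
The best pure response is day 3 with expected payoff 58/9.

58/9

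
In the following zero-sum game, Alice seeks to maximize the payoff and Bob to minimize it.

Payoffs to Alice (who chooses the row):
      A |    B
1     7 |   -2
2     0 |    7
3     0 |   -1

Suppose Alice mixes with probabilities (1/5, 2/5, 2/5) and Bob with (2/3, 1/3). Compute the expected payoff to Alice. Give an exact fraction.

8/5

Against (2/3, 1/3), each row's expected payoff is 1: 4; 2: 7/3; 3: -1/3.
Taking the (1/5, 2/5, 2/5)-weighted average: (1/5)·(4) + (2/5)·(7/3) + (2/5)·(-1/3) = 8/5.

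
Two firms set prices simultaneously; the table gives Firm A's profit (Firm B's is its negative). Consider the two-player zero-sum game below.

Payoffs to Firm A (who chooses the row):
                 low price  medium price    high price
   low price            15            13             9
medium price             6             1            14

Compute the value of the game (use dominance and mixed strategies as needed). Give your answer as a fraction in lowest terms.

Column low price is strictly dominated by medium price for Firm B (it gives Firm A more in every row).
The remaining 2×2 game on (low price, medium price) × (medium price, high price) has no saddle point. Let Firm A play low price with probability p; indifference gives 13p + (1−p) = 9p + 14(1−p), so p = 13/17.
Similarly Firm B's optimal q on medium price is 5/17, and the value is 13·(5/17) + (9)·(12/17) = 173/17.

173/17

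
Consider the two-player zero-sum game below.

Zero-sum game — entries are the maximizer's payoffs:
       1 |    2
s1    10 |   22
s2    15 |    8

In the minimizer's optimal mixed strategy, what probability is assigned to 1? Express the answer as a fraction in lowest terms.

Row minima are 10 and 8, so the maximizer's maximin is 10; column maxima are 15 and 22, so the minimizer's minimax is 15. These differ, so the equilibrium is in mixed strategies.
Let the minimizer play 1 with probability q. The maximizer is indifferent when 10q + 22(1−q) = 15q + 8(1−q), giving q = 14/19.

14/19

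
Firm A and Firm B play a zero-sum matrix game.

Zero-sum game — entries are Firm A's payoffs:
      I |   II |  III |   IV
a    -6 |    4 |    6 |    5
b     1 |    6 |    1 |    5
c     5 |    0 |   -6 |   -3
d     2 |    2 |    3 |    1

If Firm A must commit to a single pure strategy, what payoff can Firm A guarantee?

1

The worst-case payoff for each row is a: -6, b: 1, c: -6, d: 1.
The best of these is 1.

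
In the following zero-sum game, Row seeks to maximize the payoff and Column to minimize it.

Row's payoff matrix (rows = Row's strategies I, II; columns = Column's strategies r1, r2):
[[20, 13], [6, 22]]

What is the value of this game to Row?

Row minima are 13 and 6, so Row's maximin is 13; column maxima are 20 and 22, so Column's minimax is 20. These differ, so the equilibrium is in mixed strategies.
Let Row play I with probability p. Column is indifferent when 20p + 6(1−p) = 13p + 22(1−p), giving p = 16/23.
Let Column play r1 with probability q. Row is indifferent when 20q + 13(1−q) = 6q + 22(1−q), giving q = 9/23.
The value is 20·(9/23) + (13)·(14/23) = 362/23.

362/23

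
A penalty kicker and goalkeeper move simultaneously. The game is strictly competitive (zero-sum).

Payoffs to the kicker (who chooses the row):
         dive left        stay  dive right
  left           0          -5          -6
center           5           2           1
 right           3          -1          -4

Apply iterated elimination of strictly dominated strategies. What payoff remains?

Column stay is strictly dominated by dive right for the goalkeeper (-6<-5, 1<2, -4<-1); eliminate stay.
Column dive left is strictly dominated by dive right for the goalkeeper (-6<0, 1<5, -4<3); eliminate dive left.
Row left is strictly dominated by row center (1>-6); eliminate left.
Row right is strictly dominated by row center (1>-4); eliminate right.
Only (center, dive right) remains, with payoff 1.

1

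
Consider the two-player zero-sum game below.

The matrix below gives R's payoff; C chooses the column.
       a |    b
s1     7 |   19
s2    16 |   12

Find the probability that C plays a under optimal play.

7/16

Row minima are 7 and 12, so R's maximin is 12; column maxima are 16 and 19, so C's minimax is 16. These differ, so the equilibrium is in mixed strategies.
Let C play a with probability q. R is indifferent when 7q + 19(1−q) = 16q + 12(1−q), giving q = 7/16.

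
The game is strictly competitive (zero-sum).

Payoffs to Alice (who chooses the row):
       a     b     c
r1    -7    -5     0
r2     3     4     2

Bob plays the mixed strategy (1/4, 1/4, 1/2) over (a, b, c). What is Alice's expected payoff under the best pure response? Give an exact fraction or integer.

r1: (-7)·(1/4) + (-5)·(1/4) + (0)·(1/2) = -3.
r2: (3)·(1/4) + (4)·(1/4) + (2)·(1/2) = 11/4.
The best pure response is r2 with expected payoff 11/4.

11/4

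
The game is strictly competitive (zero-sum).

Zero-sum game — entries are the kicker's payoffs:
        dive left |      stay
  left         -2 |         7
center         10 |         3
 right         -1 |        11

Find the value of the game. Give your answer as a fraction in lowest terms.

113/19

Row left is strictly dominated by row right, so the kicker never plays it.
The remaining 2×2 game on (center, right) × (dive left, stay) has no saddle point. Let the kicker play center with probability p; indifference gives 10p − (1−p) = 3p + 11(1−p), so p = 12/19.
Similarly the goalkeeper's optimal q on dive left is 8/19, and the value is 10·(8/19) + (3)·(11/19) = 113/19.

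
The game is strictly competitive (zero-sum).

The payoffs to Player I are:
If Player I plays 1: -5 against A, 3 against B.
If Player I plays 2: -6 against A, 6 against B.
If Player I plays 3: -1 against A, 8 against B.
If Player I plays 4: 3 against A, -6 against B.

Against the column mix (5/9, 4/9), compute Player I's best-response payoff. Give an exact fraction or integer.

1: (-5)·(5/9) + (3)·(4/9) = -13/9.
2: (-6)·(5/9) + (6)·(4/9) = -2/3.
3: (-1)·(5/9) + (8)·(4/9) = 3.
4: (3)·(5/9) + (-6)·(4/9) = -1.
The best pure response is 3 with expected payoff 3.

3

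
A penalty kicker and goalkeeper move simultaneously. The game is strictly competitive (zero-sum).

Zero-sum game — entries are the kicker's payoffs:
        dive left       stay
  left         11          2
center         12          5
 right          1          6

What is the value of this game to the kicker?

67/12

Row left is strictly dominated by row center, so the kicker never plays it.
The remaining 2×2 game on (center, right) × (dive left, stay) has no saddle point. Let the kicker play center with probability p; indifference gives 12p + (1−p) = 5p + 6(1−p), so p = 5/12.
Similarly the goalkeeper's optimal q on dive left is 1/12, and the value is 12·(1/12) + (5)·(11/12) = 67/12.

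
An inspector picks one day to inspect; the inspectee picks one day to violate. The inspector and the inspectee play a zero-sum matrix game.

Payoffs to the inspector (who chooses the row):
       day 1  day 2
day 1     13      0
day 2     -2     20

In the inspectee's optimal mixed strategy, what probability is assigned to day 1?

4/7

Row minima are 0 and -2, so the inspector's maximin is 0; column maxima are 13 and 20, so the inspectee's minimax is 13. These differ, so the equilibrium is in mixed strategies.
Let the inspectee play day 1 with probability q. The inspector is indifferent when 13q = −2q + 20(1−q), giving q = 4/7.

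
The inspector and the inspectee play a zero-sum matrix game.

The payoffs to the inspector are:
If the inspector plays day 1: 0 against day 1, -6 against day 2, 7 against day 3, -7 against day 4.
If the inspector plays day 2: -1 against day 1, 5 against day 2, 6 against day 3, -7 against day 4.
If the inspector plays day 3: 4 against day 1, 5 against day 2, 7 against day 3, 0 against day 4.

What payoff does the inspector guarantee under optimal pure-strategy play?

Row minima: -7, -7, 0 → the inspector's maximin is 0.
Column maxima: 4, 5, 7, 0 → the inspectee's minimax is 0.
They coincide at (day 3, day 4), so the value is 0.

0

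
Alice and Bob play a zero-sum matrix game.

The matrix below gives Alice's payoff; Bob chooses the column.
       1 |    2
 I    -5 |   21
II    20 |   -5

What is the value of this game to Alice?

395/51

Row minima are -5 and -5, so Alice's maximin is -5; column maxima are 20 and 21, so Bob's minimax is 20. These differ, so the equilibrium is in mixed strategies.
Let Alice play I with probability p. Bob is indifferent when −5p + 20(1−p) = 21p − 5(1−p), giving p = 25/51.
Let Bob play 1 with probability q. Alice is indifferent when −5q + 21(1−q) = 20q − 5(1−q), giving q = 26/51.
The value is -5·(26/51) + (21)·(25/51) = 395/51.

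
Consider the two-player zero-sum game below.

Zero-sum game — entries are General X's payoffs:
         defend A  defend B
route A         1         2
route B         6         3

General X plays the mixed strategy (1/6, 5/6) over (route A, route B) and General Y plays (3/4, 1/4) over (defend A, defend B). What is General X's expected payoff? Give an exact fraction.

55/12

Against (3/4, 1/4), each row's expected payoff is route A: 5/4; route B: 21/4.
Taking the (1/6, 5/6)-weighted average: (1/6)·(5/4) + (5/6)·(21/4) = 55/12.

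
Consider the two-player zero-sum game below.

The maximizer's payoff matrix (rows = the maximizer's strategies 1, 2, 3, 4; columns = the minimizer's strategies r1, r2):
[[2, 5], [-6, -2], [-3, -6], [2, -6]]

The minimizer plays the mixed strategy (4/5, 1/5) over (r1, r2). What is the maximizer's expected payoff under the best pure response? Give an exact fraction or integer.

13/5

1: (2)·(4/5) + (5)·(1/5) = 13/5.
2: (-6)·(4/5) + (-2)·(1/5) = -26/5.
3: (-3)·(4/5) + (-6)·(1/5) = -18/5.
4: (2)·(4/5) + (-6)·(1/5) = 2/5.
The best pure response is 1 with expected payoff 13/5.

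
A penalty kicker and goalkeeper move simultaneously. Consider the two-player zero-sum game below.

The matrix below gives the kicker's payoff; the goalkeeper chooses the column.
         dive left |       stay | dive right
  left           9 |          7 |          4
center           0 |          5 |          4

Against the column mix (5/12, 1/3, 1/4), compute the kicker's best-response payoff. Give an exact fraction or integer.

left: (9)·(5/12) + (7)·(1/3) + (4)·(1/4) = 85/12.
center: (0)·(5/12) + (5)·(1/3) + (4)·(1/4) = 8/3.
The best pure response is left with expected payoff 85/12.

85/12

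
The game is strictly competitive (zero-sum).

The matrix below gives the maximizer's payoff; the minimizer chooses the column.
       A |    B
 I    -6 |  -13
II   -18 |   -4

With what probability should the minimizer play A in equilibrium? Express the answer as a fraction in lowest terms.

3/7

Row minima are -13 and -18, so the maximizer's maximin is -13; column maxima are -6 and -4, so the minimizer's minimax is -6. These differ, so the equilibrium is in mixed strategies.
Let the minimizer play A with probability q. The maximizer is indifferent when −6q − 13(1−q) = −18q − 4(1−q), giving q = 3/7.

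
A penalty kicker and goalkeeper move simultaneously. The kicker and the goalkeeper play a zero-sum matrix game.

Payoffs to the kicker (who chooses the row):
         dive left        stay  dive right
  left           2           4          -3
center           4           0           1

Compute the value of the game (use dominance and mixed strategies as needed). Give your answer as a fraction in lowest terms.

1/2

Column dive left is strictly dominated by dive right for the goalkeeper (it gives the kicker more in every row).
The remaining 2×2 game on (left, center) × (stay, dive right) has no saddle point. Let the kicker play left with probability p; indifference gives 4p = −3p + (1−p), so p = 1/8.
Similarly the goalkeeper's optimal q on stay is 1/2, and the value is 4·(1/2) + (-3)·(1/2) = 1/2.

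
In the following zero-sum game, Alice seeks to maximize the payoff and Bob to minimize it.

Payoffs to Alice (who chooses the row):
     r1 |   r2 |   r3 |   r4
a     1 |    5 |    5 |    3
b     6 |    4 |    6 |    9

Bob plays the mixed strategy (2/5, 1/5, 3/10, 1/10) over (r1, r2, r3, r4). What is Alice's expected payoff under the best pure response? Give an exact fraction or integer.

a: (1)·(2/5) + (5)·(1/5) + (5)·(3/10) + (3)·(1/10) = 16/5.
b: (6)·(2/5) + (4)·(1/5) + (6)·(3/10) + (9)·(1/10) = 59/10.
The best pure response is b with expected payoff 59/10.

59/10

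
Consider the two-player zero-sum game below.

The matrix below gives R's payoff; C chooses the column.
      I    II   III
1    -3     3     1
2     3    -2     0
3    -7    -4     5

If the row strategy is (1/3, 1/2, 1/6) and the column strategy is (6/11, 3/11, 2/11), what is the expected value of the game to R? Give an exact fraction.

Against (6/11, 3/11, 2/11), each row's expected payoff is 1: -7/11; 2: 12/11; 3: -4.
Taking the (1/3, 1/2, 1/6)-weighted average: (1/3)·(-7/11) + (1/2)·(12/11) + (1/6)·(-4) = -1/3.

-1/3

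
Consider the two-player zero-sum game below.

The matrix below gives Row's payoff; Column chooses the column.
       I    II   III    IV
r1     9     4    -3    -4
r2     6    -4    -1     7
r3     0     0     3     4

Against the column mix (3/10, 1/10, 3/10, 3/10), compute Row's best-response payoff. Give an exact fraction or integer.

r1: (9)·(3/10) + (4)·(1/10) + (-3)·(3/10) + (-4)·(3/10) = 1.
r2: (6)·(3/10) + (-4)·(1/10) + (-1)·(3/10) + (7)·(3/10) = 16/5.
r3: (0)·(3/10) + (0)·(1/10) + (3)·(3/10) + (4)·(3/10) = 21/10.
The best pure response is r2 with expected payoff 16/5.

16/5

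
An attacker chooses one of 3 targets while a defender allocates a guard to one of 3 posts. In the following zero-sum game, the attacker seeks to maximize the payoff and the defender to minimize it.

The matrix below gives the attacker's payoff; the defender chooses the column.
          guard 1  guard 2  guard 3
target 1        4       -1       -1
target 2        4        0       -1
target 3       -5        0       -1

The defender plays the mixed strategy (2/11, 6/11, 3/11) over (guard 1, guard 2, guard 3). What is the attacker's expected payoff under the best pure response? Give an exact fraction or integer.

5/11

target 1: (4)·(2/11) + (-1)·(6/11) + (-1)·(3/11) = -1/11.
target 2: (4)·(2/11) + (0)·(6/11) + (-1)·(3/11) = 5/11.
target 3: (-5)·(2/11) + (0)·(6/11) + (-1)·(3/11) = -13/11.
The best pure response is target 2 with expected payoff 5/11.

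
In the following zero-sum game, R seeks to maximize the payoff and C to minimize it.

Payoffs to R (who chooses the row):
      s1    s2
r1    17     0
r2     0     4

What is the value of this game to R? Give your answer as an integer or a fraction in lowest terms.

Row minima are 0 and 0, so R's maximin is 0; column maxima are 17 and 4, so C's minimax is 4. These differ, so the equilibrium is in mixed strategies.
Let R play r1 with probability p. C is indifferent when 17p = 4(1−p), giving p = 4/21.
Let C play s1 with probability q. R is indifferent when 17q = 4(1−q), giving q = 4/21.
The value is 17·(4/21) + (0)·(17/21) = 68/21.

68/21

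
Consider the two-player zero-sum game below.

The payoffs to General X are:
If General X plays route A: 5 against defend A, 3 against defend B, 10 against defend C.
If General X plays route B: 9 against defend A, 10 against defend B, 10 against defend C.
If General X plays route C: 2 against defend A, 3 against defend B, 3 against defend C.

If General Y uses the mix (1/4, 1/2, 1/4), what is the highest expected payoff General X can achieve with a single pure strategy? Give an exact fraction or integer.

route A: (5)·(1/4) + (3)·(1/2) + (10)·(1/4) = 21/4.
route B: (9)·(1/4) + (10)·(1/2) + (10)·(1/4) = 39/4.
route C: (2)·(1/4) + (3)·(1/2) + (3)·(1/4) = 11/4.
The best pure response is route B with expected payoff 39/4.

39/4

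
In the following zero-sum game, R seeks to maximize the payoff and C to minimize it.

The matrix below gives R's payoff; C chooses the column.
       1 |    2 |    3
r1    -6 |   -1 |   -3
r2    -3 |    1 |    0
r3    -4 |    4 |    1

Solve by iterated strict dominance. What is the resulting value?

-3

Column 2 is strictly dominated by 1 for C (-6<-1, -3<1, -4<4); eliminate 2.
Column 3 is strictly dominated by 1 for C (-6<-3, -3<0, -4<1); eliminate 3.
Row r3 is strictly dominated by row r2 (-3>-4); eliminate r3.
Row r1 is strictly dominated by row r2 (-3>-6); eliminate r1.
Only (r2, 1) remains, with payoff -3.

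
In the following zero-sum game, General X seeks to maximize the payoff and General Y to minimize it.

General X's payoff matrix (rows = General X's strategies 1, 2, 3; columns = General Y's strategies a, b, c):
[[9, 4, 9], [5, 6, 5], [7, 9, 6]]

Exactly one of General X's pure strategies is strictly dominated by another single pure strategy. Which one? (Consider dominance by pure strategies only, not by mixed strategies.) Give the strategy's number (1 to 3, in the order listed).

Compare 2 with 3: 7 > 5, 9 > 6, 6 > 5.
So 3 strictly dominates 2 for General X; 2 is strictly dominated.

2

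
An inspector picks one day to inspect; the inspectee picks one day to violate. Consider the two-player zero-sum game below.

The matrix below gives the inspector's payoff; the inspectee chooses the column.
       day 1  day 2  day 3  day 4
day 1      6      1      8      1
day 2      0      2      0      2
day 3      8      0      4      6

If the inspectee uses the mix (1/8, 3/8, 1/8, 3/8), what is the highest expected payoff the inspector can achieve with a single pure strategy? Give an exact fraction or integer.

15/4

day 1: (6)·(1/8) + (1)·(3/8) + (8)·(1/8) + (1)·(3/8) = 5/2.
day 2: (0)·(1/8) + (2)·(3/8) + (0)·(1/8) + (2)·(3/8) = 3/2.
day 3: (8)·(1/8) + (0)·(3/8) + (4)·(1/8) + (6)·(3/8) = 15/4.
The best pure response is day 3 with expected payoff 15/4.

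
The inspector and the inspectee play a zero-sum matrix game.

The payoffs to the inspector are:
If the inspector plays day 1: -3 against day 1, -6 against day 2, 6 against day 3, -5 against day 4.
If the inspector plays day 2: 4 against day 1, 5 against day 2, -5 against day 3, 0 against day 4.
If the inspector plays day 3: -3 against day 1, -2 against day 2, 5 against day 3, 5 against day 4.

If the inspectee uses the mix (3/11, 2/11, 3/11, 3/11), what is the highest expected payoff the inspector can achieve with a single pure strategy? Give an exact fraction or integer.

day 1: (-3)·(3/11) + (-6)·(2/11) + (6)·(3/11) + (-5)·(3/11) = -18/11.
day 2: (4)·(3/11) + (5)·(2/11) + (-5)·(3/11) + (0)·(3/11) = 7/11.
day 3: (-3)·(3/11) + (-2)·(2/11) + (5)·(3/11) + (5)·(3/11) = 17/11.
The best pure response is day 3 with expected payoff 17/11.

17/11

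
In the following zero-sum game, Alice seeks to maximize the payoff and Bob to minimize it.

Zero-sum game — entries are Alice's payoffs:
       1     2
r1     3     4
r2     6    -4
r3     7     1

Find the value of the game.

25/7

Row r2 is strictly dominated by row r3, so Alice never plays it.
The remaining 2×2 game on (r1, r3) × (1, 2) has no saddle point. Let Alice play r1 with probability p; indifference gives 3p + 7(1−p) = 4p + (1−p), so p = 6/7.
Similarly Bob's optimal q on 1 is 3/7, and the value is 3·(3/7) + (4)·(4/7) = 25/7.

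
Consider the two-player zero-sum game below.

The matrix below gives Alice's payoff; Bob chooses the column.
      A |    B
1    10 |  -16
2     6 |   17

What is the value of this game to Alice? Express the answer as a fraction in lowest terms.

Row minima are -16 and 6, so Alice's maximin is 6; column maxima are 10 and 17, so Bob's minimax is 10. These differ, so the equilibrium is in mixed strategies.
Let Alice play 1 with probability p. Bob is indifferent when 10p + 6(1−p) = −16p + 17(1−p), giving p = 11/37.
Let Bob play A with probability q. Alice is indifferent when 10q − 16(1−q) = 6q + 17(1−q), giving q = 33/37.
The value is 10·(33/37) + (-16)·(4/37) = 266/37.

266/37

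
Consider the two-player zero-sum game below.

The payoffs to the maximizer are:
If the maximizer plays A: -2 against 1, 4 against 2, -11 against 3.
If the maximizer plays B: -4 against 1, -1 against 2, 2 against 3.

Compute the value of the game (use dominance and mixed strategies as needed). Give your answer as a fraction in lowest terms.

-16/5

Column 2 is strictly dominated by 1 for the minimizer (it gives the maximizer more in every row).
The remaining 2×2 game on (A, B) × (1, 3) has no saddle point. Let the maximizer play A with probability p; indifference gives −2p − 4(1−p) = −11p + 2(1−p), so p = 2/5.
Similarly the minimizer's optimal q on 1 is 13/15, and the value is -2·(13/15) + (-11)·(2/15) = -16/5.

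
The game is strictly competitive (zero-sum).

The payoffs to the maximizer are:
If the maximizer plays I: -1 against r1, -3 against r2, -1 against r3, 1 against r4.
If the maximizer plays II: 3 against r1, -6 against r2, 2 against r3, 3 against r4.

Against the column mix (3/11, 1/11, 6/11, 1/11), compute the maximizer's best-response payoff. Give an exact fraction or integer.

18/11

I: (-1)·(3/11) + (-3)·(1/11) + (-1)·(6/11) + (1)·(1/11) = -1.
II: (3)·(3/11) + (-6)·(1/11) + (2)·(6/11) + (3)·(1/11) = 18/11.
The best pure response is II with expected payoff 18/11.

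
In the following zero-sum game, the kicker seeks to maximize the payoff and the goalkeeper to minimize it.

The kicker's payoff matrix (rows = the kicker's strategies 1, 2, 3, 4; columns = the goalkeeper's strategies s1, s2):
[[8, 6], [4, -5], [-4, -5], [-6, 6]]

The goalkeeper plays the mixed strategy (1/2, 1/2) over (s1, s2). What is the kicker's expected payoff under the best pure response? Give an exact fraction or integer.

7

1: (8)·(1/2) + (6)·(1/2) = 7.
2: (4)·(1/2) + (-5)·(1/2) = -1/2.
3: (-4)·(1/2) + (-5)·(1/2) = -9/2.
4: (-6)·(1/2) + (6)·(1/2) = 0.
The best pure response is 1 with expected payoff 7.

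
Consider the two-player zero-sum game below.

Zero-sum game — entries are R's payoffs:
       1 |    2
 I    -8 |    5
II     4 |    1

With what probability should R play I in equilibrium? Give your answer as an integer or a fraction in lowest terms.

3/16

Row minima are -8 and 1, so R's maximin is 1; column maxima are 4 and 5, so C's minimax is 4. These differ, so the equilibrium is in mixed strategies.
Let R play I with probability p. C is indifferent when −8p + 4(1−p) = 5p + (1−p), giving p = 3/16.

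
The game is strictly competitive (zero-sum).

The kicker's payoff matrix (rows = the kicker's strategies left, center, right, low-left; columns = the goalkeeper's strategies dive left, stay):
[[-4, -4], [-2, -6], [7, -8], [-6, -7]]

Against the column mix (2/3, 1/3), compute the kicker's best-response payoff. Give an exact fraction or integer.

2

left: (-4)·(2/3) + (-4)·(1/3) = -4.
center: (-2)·(2/3) + (-6)·(1/3) = -10/3.
right: (7)·(2/3) + (-8)·(1/3) = 2.
low-left: (-6)·(2/3) + (-7)·(1/3) = -19/3.
The best pure response is right with expected payoff 2.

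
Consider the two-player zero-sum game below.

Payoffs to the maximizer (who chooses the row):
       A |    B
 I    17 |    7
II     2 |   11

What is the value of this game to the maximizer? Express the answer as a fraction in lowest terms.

173/19

Row minima are 7 and 2, so the maximizer's maximin is 7; column maxima are 17 and 11, so the minimizer's minimax is 11. These differ, so the equilibrium is in mixed strategies.
Let the maximizer play I with probability p. The minimizer is indifferent when 17p + 2(1−p) = 7p + 11(1−p), giving p = 9/19.
Let the minimizer play A with probability q. The maximizer is indifferent when 17q + 7(1−q) = 2q + 11(1−q), giving q = 4/19.
The value is 17·(4/19) + (7)·(15/19) = 173/19.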